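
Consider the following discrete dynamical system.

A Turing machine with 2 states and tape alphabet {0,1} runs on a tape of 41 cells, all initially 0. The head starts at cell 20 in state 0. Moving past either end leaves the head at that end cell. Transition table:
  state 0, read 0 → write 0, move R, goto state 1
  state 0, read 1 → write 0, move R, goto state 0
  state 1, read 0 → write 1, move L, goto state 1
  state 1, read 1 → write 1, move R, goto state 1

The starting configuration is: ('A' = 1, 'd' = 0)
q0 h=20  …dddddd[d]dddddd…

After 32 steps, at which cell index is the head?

9

step 0: q0 h=20  …dddddd[d]dddddd…
step 1: q1 h=21  …dddddd[d]dddddd…
step 2: q1 h=20  …dddddd[d]Addddd…
step 3: q1 h=19  …dddddd[d]AAdddd…
step 4: q1 h=18  …dddddd[d]AAAddd…
step 5: q1 h=17  …dddddd[d]AAAAdd…
step 6: q1 h=16  …dddddd[d]AAAAAd…
step 7: q1 h=15  …dddddd[d]AAAAAA…
step 8: q1 h=14  …dddddd[d]AAAAAA…
step 9: q1 h=13  …dddddd[d]AAAAAA…
step 10: q1 h=12  …dddddd[d]AAAAAA…
step 11: q1 h=11  …dddddd[d]AAAAAA…
step 12: q1 h=10  …dddddd[d]AAAAAA…
step 13: q1 h= 9  …dddddd[d]AAAAAA…
step 14: q1 h= 8  …dddddd[d]AAAAAA…
step 15: q1 h= 7  …dddddd[d]AAAAAA…
step 16: q1 h= 6  |dddddd[d]AAAAAA…
step 17: q1 h= 5  |ddddd[d]AAAAAA…
step 18: q1 h= 4  |dddd[d]AAAAAA…
step 19: q1 h= 3  |ddd[d]AAAAAA…
step 20: q1 h= 2  |dd[d]AAAAAA…
step 21: q1 h= 1  |d[d]AAAAAA…
step 22: q1 h= 0  |[d]AAAAAA…
step 23: q1 h= 0  |[A]AAAAAA…
step 24: q1 h= 1  |A[A]AAAAAA…
step 25: q1 h= 2  |AA[A]AAAAAA…
step 26: q1 h= 3  |AAA[A]AAAAAA…
step 27: q1 h= 4  |AAAA[A]AAAAAA…
step 28: q1 h= 5  |AAAAA[A]AAAAAA…
step 29: q1 h= 6  |AAAAAA[A]AAAAAA…
step 30: q1 h= 7  …AAAAAA[A]AAAAAA…
step 31: q1 h= 8  …AAAAAA[A]AAAAAA…
step 32: q1 h= 9  …AAAAAA[A]AAAAAA…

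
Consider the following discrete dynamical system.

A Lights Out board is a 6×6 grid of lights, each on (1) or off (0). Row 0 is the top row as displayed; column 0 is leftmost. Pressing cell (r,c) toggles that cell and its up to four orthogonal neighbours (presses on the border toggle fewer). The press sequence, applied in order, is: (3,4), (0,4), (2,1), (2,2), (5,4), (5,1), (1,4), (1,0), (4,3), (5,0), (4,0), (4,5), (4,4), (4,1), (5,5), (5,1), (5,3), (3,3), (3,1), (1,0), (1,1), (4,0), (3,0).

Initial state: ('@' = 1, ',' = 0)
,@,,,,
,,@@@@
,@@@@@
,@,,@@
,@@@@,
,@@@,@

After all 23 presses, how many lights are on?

21

step 0: ,@,,,,
,,@@@@
,@@@@@
,@,,@@
,@@@@,
,@@@,@
step 1: ,@,,,,
,,@@@@
,@@@,@
,@,@,,
,@@@,,
,@@@,@
step 2: ,@,@@@
,,@@,@
,@@@,@
,@,@,,
,@@@,,
,@@@,@
step 3: ,@,@@@
,@@@,@
@,,@,@
,,,@,,
,@@@,,
,@@@,@
step 4: ,@,@@@
,@,@,@
@@@,,@
,,@@,,
,@@@,,
,@@@,@
step 5: ,@,@@@
,@,@,@
@@@,,@
,,@@,,
,@@@@,
,@@,@,
step 6: ,@,@@@
,@,@,@
@@@,,@
,,@@,,
,,@@@,
@,,,@,
step 7: ,@,@,@
,@,,@,
@@@,@@
,,@@,,
,,@@@,
@,,,@,
step 8: @@,@,@
@,,,@,
,@@,@@
,,@@,,
,,@@@,
@,,,@,
step 9: @@,@,@
@,,,@,
,@@,@@
,,@,,,
,,,,,,
@,,@@,
step 10: @@,@,@
@,,,@,
,@@,@@
,,@,,,
@,,,,,
,@,@@,
step 11: @@,@,@
@,,,@,
,@@,@@
@,@,,,
,@,,,,
@@,@@,
step 12: @@,@,@
@,,,@,
,@@,@@
@,@,,@
,@,,@@
@@,@@@
step 13: @@,@,@
@,,,@,
,@@,@@
@,@,@@
,@,@,,
@@,@,@
step 14: @@,@,@
@,,,@,
,@@,@@
@@@,@@
@,@@,,
@,,@,@
step 15: @@,@,@
@,,,@,
,@@,@@
@@@,@@
@,@@,@
@,,@@,
step 16: @@,@,@
@,,,@,
,@@,@@
@@@,@@
@@@@,@
,@@@@,
step 17: @@,@,@
@,,,@,
,@@,@@
@@@,@@
@@@,,@
,@,,,,
step 18: @@,@,@
@,,,@,
,@@@@@
@@,@,@
@@@@,@
,@,,,,
step 19: @@,@,@
@,,,@,
,,@@@@
,,@@,@
@,@@,@
,@,,,,
step 20: ,@,@,@
,@,,@,
@,@@@@
,,@@,@
@,@@,@
,@,,,,
step 21: ,,,@,@
@,@,@,
@@@@@@
,,@@,@
@,@@,@
,@,,,,
step 22: ,,,@,@
@,@,@,
@@@@@@
@,@@,@
,@@@,@
@@,,,,
step 23: ,,,@,@
@,@,@,
,@@@@@
,@@@,@
@@@@,@
@@,,,,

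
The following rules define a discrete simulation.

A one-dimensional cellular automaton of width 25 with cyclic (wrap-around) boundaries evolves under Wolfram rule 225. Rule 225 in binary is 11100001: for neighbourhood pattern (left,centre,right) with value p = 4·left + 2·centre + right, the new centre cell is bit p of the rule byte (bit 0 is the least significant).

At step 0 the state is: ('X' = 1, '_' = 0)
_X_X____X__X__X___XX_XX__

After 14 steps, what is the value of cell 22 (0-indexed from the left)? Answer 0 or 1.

1

step 0: _X_X____X__X__X___XX_XX__
step 1: __X__XX_________X__XX_X_X
step 2: ______X_XXXXXXX_____XX_X_
step 3: XXXXX__X_XXXXXX_XXX__XX__
step 4: _XXXX___X_XXXXXX_XX___X__
step 5: __XXX_X__X_XXXXXX_X_X___X
step 6: ___XXX____X_XXXXXX_X__X__
step 7: XX__XX_XX__X_XXXXXX_____X
step 8: XX___XX_X___X_XXXXX_XXX__
step 9: _X_X__XX__X__X_XXXXX_XX__
step 10: __X____X______X_XXXXX_X_X
step 11: ____XX___XXXX__X_XXXXX_X_
step 12: XXX__X_X__XXX___X_XXXXX__
step 13: _XX___X____XX_X__X_XXXX__
step 14: __X_X___XX__XX____X_XXX_X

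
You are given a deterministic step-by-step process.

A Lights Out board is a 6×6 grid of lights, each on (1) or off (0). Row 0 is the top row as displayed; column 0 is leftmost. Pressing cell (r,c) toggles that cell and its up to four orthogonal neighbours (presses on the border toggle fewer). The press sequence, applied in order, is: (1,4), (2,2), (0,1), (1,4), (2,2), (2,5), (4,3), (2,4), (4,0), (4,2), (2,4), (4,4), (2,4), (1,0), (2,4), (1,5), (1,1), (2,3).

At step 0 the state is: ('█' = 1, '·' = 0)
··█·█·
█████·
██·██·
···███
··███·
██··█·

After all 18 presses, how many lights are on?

15

0) ··█·█·
█████·
██·██·
···███
··███·
██··█·
1) ··█···
███··█
██·█··
···███
··███·
██··█·
2) ··█···
██···█
█·█···
··████
··███·
██··█·
3) ██····
█····█
█·█···
··████
··███·
██··█·
4) ██··█·
█··██·
█·█·█·
··████
··███·
██··█·
5) ██··█·
█·███·
██·██·
···███
··███·
██··█·
6) ██··█·
█·████
██·█·█
···██·
··███·
██··█·
7) ██··█·
█·████
██·█·█
····█·
······
██·██·
8) ██··█·
█·██·█
██··█·
······
······
██·██·
9) ██··█·
█·██·█
██··█·
█·····
██····
·█·██·
10) ██··█·
█·██·█
██··█·
█·█···
█·██··
·████·
11) ██··█·
█·████
██·█·█
█·█·█·
█·██··
·████·
12) ██··█·
█·████
██·█·█
█·█···
█·█·██
·███··
13) ██··█·
█·██·█
██··█·
█·█·█·
█·█·██
·███··
14) ·█··█·
·███·█
·█··█·
█·█·█·
█·█·██
·███··
15) ·█··█·
·█████
·█·█·█
█·█···
█·█·██
·███··
16) ·█··██
·███··
·█·█··
█·█···
█·█·██
·███··
17) ····██
█··█··
···█··
█·█···
█·█·██
·███··
18) ····██
█·····
··█·█·
█·██··
█·█·██
·███··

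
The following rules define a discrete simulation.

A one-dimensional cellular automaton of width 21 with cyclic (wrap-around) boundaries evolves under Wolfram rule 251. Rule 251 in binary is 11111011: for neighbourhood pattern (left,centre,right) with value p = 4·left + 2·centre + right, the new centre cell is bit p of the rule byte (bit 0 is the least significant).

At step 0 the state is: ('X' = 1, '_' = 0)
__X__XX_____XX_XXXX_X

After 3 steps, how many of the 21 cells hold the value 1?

21

k=0  __X__XX_____XX_XXXX_X
k=1  XX_XXXXXXXXXXXXXXXXX_
k=2  XXXXXXXXXXXXXXXXXXXXX
k=3  XXXXXXXXXXXXXXXXXXXXX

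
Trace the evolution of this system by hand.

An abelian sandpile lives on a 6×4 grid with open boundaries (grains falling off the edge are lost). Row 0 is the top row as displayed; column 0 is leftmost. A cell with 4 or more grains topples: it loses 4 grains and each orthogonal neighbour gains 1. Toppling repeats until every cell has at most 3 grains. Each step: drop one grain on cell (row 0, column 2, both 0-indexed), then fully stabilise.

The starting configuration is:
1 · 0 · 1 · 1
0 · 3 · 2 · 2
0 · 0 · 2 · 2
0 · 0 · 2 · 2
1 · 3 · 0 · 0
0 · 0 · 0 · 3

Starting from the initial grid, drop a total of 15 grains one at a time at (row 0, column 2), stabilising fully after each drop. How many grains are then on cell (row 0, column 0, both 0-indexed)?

0) 1 · 0 · 1 · 1
0 · 3 · 2 · 2
0 · 0 · 2 · 2
0 · 0 · 2 · 2
1 · 3 · 0 · 0
0 · 0 · 0 · 3
1) 1 · 0 · 2 · 1
0 · 3 · 2 · 2
0 · 0 · 2 · 2
0 · 0 · 2 · 2
1 · 3 · 0 · 0
0 · 0 · 0 · 3
2) 1 · 0 · 3 · 1
0 · 3 · 2 · 2
0 · 0 · 2 · 2
0 · 0 · 2 · 2
1 · 3 · 0 · 0
0 · 0 · 0 · 3
3) 1 · 1 · 0 · 2
0 · 3 · 3 · 2
0 · 0 · 2 · 2
0 · 0 · 2 · 2
1 · 3 · 0 · 0
0 · 0 · 0 · 3
4) 1 · 1 · 1 · 2
0 · 3 · 3 · 2
0 · 0 · 2 · 2
0 · 0 · 2 · 2
1 · 3 · 0 · 0
0 · 0 · 0 · 3
5) 1 · 1 · 2 · 2
0 · 3 · 3 · 2
0 · 0 · 2 · 2
0 · 0 · 2 · 2
1 · 3 · 0 · 0
0 · 0 · 0 · 3
6) 1 · 1 · 3 · 2
0 · 3 · 3 · 2
0 · 0 · 2 · 2
0 · 0 · 2 · 2
1 · 3 · 0 · 0
0 · 0 · 0 · 3
7) 1 · 3 · 1 · 3
1 · 0 · 1 · 3
0 · 1 · 3 · 2
0 · 0 · 2 · 2
1 · 3 · 0 · 0
0 · 0 · 0 · 3
8) 1 · 3 · 2 · 3
1 · 0 · 1 · 3
0 · 1 · 3 · 2
0 · 0 · 2 · 2
1 · 3 · 0 · 0
0 · 0 · 0 · 3
9) 1 · 3 · 3 · 3
1 · 0 · 1 · 3
0 · 1 · 3 · 2
0 · 0 · 2 · 2
1 · 3 · 0 · 0
0 · 0 · 0 · 3
10) 2 · 0 · 2 · 1
1 · 1 · 3 · 0
0 · 1 · 3 · 3
0 · 0 · 2 · 2
1 · 3 · 0 · 0
0 · 0 · 0 · 3
11) 2 · 0 · 3 · 1
1 · 1 · 3 · 0
0 · 1 · 3 · 3
0 · 0 · 2 · 2
1 · 3 · 0 · 0
0 · 0 · 0 · 3
12) 2 · 1 · 1 · 2
1 · 2 · 1 · 2
0 · 2 · 1 · 0
0 · 0 · 3 · 3
1 · 3 · 0 · 0
0 · 0 · 0 · 3
13) 2 · 1 · 2 · 2
1 · 2 · 1 · 2
0 · 2 · 1 · 0
0 · 0 · 3 · 3
1 · 3 · 0 · 0
0 · 0 · 0 · 3
14) 2 · 1 · 3 · 2
1 · 2 · 1 · 2
0 · 2 · 1 · 0
0 · 0 · 3 · 3
1 · 3 · 0 · 0
0 · 0 · 0 · 3
15) 2 · 2 · 0 · 3
1 · 2 · 2 · 2
0 · 2 · 1 · 0
0 · 0 · 3 · 3
1 · 3 · 0 · 0
0 · 0 · 0 · 3

2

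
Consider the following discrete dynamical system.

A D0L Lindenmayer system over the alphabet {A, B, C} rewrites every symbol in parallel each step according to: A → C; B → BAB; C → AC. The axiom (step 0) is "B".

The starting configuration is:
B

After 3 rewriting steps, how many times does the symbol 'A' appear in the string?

5

k=0  B
k=1  BAB
k=2  BABCBAB
k=3  BABCBABACBABCBAB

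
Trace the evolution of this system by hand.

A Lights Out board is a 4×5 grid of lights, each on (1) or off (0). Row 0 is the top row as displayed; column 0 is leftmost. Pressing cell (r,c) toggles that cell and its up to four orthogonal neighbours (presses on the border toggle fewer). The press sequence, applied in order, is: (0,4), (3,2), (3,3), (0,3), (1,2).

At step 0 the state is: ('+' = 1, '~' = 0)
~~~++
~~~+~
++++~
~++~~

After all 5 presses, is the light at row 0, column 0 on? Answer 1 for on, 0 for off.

0

t=0: ~~~++
~~~+~
++++~
~++~~
t=1: ~~~~~
~~~++
++++~
~++~~
t=2: ~~~~~
~~~++
++~+~
~~~+~
t=3: ~~~~~
~~~++
++~~~
~~+~+
t=4: ~~+++
~~~~+
++~~~
~~+~+
t=5: ~~~++
~++++
+++~~
~~+~+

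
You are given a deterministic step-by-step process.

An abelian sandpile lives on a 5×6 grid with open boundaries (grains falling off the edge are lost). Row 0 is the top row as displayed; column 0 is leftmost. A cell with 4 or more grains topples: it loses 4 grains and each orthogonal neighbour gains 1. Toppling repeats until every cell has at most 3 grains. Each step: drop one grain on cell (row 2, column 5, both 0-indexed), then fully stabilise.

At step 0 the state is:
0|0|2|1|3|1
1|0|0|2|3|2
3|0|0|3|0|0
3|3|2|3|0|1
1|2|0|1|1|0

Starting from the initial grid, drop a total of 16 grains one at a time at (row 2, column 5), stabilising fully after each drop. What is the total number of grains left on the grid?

47

k=0  0|0|2|1|3|1
1|0|0|2|3|2
3|0|0|3|0|0
3|3|2|3|0|1
1|2|0|1|1|0
k=1  0|0|2|1|3|1
1|0|0|2|3|2
3|0|0|3|0|1
3|3|2|3|0|1
1|2|0|1|1|0
k=2  0|0|2|1|3|1
1|0|0|2|3|2
3|0|0|3|0|2
3|3|2|3|0|1
1|2|0|1|1|0
k=3  0|0|2|1|3|1
1|0|0|2|3|2
3|0|0|3|0|3
3|3|2|3|0|1
1|2|0|1|1|0
k=4  0|0|2|1|3|1
1|0|0|2|3|3
3|0|0|3|1|0
3|3|2|3|0|2
1|2|0|1|1|0
k=5  0|0|2|1|3|1
1|0|0|2|3|3
3|0|0|3|1|1
3|3|2|3|0|2
1|2|0|1|1|0
k=6  0|0|2|1|3|1
1|0|0|2|3|3
3|0|0|3|1|2
3|3|2|3|0|2
1|2|0|1|1|0
k=7  0|0|2|1|3|1
1|0|0|2|3|3
3|0|0|3|1|3
3|3|2|3|0|2
1|2|0|1|1|0
k=8  0|0|2|2|0|3
1|0|0|3|1|1
3|0|0|3|3|1
3|3|2|3|0|3
1|2|0|1|1|0
k=9  0|0|2|2|0|3
1|0|0|3|1|1
3|0|0|3|3|2
3|3|2|3|0|3
1|2|0|1|1|0
k=10  0|0|2|2|0|3
1|0|0|3|1|1
3|0|0|3|3|3
3|3|2|3|0|3
1|2|0|1|1|0
k=11  0|0|2|3|0|3
1|0|1|0|3|2
3|0|1|2|1|2
3|3|3|0|3|0
1|2|0|2|1|1
k=12  0|0|2|3|0|3
1|0|1|0|3|2
3|0|1|2|1|3
3|3|3|0|3|0
1|2|0|2|1|1
k=13  0|0|2|3|0|3
1|0|1|0|3|3
3|0|1|2|2|0
3|3|3|0|3|1
1|2|0|2|1|1
k=14  0|0|2|3|0|3
1|0|1|0|3|3
3|0|1|2|2|1
3|3|3|0|3|1
1|2|0|2|1|1
k=15  0|0|2|3|0|3
1|0|1|0|3|3
3|0|1|2|2|2
3|3|3|0|3|1
1|2|0|2|1|1
k=16  0|0|2|3|0|3
1|0|1|0|3|3
3|0|1|2|2|3
3|3|3|0|3|1
1|2|0|2|1|1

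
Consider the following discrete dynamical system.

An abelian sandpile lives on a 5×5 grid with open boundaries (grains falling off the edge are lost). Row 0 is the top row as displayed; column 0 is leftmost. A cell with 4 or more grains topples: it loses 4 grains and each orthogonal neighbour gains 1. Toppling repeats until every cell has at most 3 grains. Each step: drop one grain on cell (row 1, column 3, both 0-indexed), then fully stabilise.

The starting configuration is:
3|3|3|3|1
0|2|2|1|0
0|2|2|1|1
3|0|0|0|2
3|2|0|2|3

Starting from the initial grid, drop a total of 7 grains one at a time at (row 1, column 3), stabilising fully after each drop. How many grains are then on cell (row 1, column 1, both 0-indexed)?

step 0: 3|3|3|3|1
0|2|2|1|0
0|2|2|1|1
3|0|0|0|2
3|2|0|2|3
step 1: 3|3|3|3|1
0|2|2|2|0
0|2|2|1|1
3|0|0|0|2
3|2|0|2|3
step 2: 3|3|3|3|1
0|2|2|3|0
0|2|2|1|1
3|0|0|0|2
3|2|0|2|3
step 3: 0|2|2|1|2
2|0|1|2|1
0|3|3|2|1
3|0|0|0|2
3|2|0|2|3
step 4: 0|2|2|1|2
2|0|1|3|1
0|3|3|2|1
3|0|0|0|2
3|2|0|2|3
step 5: 0|2|2|2|2
2|0|2|0|2
0|3|3|3|1
3|0|0|0|2
3|2|0|2|3
step 6: 0|2|2|2|2
2|0|2|1|2
0|3|3|3|1
3|0|0|0|2
3|2|0|2|3
step 7: 0|2|2|2|2
2|0|2|2|2
0|3|3|3|1
3|0|0|0|2
3|2|0|2|3

0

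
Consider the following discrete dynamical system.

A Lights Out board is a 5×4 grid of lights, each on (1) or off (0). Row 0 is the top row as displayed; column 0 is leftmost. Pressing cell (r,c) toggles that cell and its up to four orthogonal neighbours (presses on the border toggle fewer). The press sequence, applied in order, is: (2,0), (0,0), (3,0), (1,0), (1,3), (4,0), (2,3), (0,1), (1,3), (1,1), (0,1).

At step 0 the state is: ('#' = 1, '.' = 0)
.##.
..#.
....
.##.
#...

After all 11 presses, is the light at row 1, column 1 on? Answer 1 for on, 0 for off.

0

0) .##.
..#.
....
.##.
#...
1) .##.
#.#.
##..
###.
#...
2) #.#.
..#.
##..
###.
#...
3) #.#.
..#.
.#..
..#.
....
4) ..#.
###.
##..
..#.
....
5) ..##
##.#
##.#
..#.
....
6) ..##
##.#
##.#
#.#.
##..
7) ..##
##..
###.
#.##
##..
8) ##.#
#...
###.
#.##
##..
9) ##..
#.##
####
#.##
##..
10) #...
.#.#
#.##
#.##
##..
11) .##.
...#
#.##
#.##
##..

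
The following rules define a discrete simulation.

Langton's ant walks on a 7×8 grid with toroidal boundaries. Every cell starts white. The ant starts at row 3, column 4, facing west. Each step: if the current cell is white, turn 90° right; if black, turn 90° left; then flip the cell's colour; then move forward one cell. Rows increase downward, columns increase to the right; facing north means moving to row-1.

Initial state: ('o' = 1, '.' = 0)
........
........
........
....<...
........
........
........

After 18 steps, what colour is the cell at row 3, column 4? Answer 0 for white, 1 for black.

0

0) ........
........
........
....<...
........
........
........
1) ........
........
....^...
....o...
........
........
........
2) ........
........
....o>..
....o...
........
........
........
3) ........
........
....oo..
....ov..
........
........
........
4) ........
........
....oo..
....<o..
........
........
........
5) ........
........
....oo..
.....o..
....v...
........
........
6) ........
........
....oo..
.....o..
...<o...
........
........
7) ........
........
....oo..
...^.o..
...oo...
........
........
8) ........
........
....oo..
...o>o..
...oo...
........
........
9) ........
........
....oo..
...ooo..
...ov...
........
........
10) ........
........
....oo..
...ooo..
...o.>..
........
........
11) ........
........
....oo..
...ooo..
...o.o..
.....v..
........
12) ........
........
....oo..
...ooo..
...o.o..
....<o..
........
13) ........
........
....oo..
...ooo..
...o^o..
....oo..
........
14) ........
........
....oo..
...ooo..
...oo>..
....oo..
........
15) ........
........
....oo..
...oo^..
...oo...
....oo..
........
16) ........
........
....oo..
...o<...
...oo...
....oo..
........
17) ........
........
....oo..
...o....
...ov...
....oo..
........
18) ........
........
....oo..
...o....
...o.>..
....oo..
........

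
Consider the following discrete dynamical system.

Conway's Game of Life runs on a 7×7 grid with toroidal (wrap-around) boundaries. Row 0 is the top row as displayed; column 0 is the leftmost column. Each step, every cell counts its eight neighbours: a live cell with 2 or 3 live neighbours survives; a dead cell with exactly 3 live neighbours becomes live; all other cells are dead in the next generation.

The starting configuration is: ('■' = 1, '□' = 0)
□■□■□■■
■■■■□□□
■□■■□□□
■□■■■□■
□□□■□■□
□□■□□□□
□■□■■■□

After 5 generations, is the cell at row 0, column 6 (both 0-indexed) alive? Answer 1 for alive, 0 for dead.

0) □■□■□■■
■■■■□□□
■□■■□□□
■□■■■□■
□□□■□■□
□□■□□□□
□■□■■■□
1) □□□□□■■
□□□□□□□
□□□□□□□
■□□□□■■
□■□□□■■
□□■□□■□
■■□■□■■
2) □□□□■■□
□□□□□□□
□□□□□□■
■□□□□■□
□■□□■□□
□□■□□□□
■■■□□□□
3) □■□□□□□
□□□□□■□
□□□□□□■
■□□□□■■
□■□□□□□
■□■■□□□
□■■■□□□
4) □■□□□□□
□□□□□□□
■□□□□□□
■□□□□■■
□■■□□□□
■□□■□□□
■□□■□□□
5) □□□□□□□
□□□□□□□
■□□□□□□
■□□□□□■
□■■□□□□
■□□■□□□
■■■□□□□

0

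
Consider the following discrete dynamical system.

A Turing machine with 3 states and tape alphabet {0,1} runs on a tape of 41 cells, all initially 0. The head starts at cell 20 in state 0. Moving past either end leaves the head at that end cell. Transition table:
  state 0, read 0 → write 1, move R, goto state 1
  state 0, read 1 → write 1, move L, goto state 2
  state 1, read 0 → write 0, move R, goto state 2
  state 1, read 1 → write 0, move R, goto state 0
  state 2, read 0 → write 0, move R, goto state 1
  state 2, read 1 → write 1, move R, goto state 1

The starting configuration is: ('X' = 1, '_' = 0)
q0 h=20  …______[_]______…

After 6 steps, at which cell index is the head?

26

gen 0: q0 h=20  …______[_]______…
gen 1: q1 h=21  …_____X[_]______…
gen 2: q2 h=22  …____X_[_]______…
gen 3: q1 h=23  …___X__[_]______…
gen 4: q2 h=24  …__X___[_]______…
gen 5: q1 h=25  …_X____[_]______…
gen 6: q2 h=26  …X_____[_]______…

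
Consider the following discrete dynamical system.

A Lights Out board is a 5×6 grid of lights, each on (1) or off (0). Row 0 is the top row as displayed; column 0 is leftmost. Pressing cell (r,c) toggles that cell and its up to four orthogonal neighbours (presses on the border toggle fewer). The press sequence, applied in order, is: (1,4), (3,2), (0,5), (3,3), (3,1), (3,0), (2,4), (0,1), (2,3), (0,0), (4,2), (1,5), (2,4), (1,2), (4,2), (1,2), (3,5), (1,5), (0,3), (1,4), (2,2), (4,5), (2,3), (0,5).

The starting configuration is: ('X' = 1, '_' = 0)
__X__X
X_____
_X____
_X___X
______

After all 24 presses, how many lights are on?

gen 0: __X__X
X_____
_X____
_X___X
______
gen 1: __X_XX
X__XXX
_X__X_
_X___X
______
gen 2: __X_XX
X__XXX
_XX_X_
__XX_X
__X___
gen 3: __X___
X__XX_
_XX_X_
__XX_X
__X___
gen 4: __X___
X__XX_
_XXXX_
____XX
__XX__
gen 5: __X___
X__XX_
__XXX_
XXX_XX
_XXX__
gen 6: __X___
X__XX_
X_XXX_
__X_XX
XXXX__
gen 7: __X___
X__X__
X_X__X
__X__X
XXXX__
gen 8: XX____
XX_X__
X_X__X
__X__X
XXXX__
gen 9: XX____
XX____
X__XXX
__XX_X
XXXX__
gen 10: ______
_X____
X__XXX
__XX_X
XXXX__
gen 11: ______
_X____
X__XXX
___X_X
X_____
gen 12: _____X
_X__XX
X__XX_
___X_X
X_____
gen 13: _____X
_X___X
X____X
___XXX
X_____
gen 14: __X__X
__XX_X
X_X__X
___XXX
X_____
gen 15: __X__X
__XX_X
X_X__X
__XXXX
XXXX__
gen 16: _____X
_X___X
X____X
__XXXX
XXXX__
gen 17: _____X
_X___X
X_____
__XX__
XXXX_X
gen 18: ______
_X__X_
X____X
__XX__
XXXX_X
gen 19: __XXX_
_X_XX_
X____X
__XX__
XXXX_X
gen 20: __XX__
_X___X
X___XX
__XX__
XXXX_X
gen 21: __XX__
_XX__X
XXXXXX
___X__
XXXX_X
gen 22: __XX__
_XX__X
XXXXXX
___X_X
XXXXX_
gen 23: __XX__
_XXX_X
XX___X
_____X
XXXXX_
gen 24: __XXXX
_XXX__
XX___X
_____X
XXXXX_

16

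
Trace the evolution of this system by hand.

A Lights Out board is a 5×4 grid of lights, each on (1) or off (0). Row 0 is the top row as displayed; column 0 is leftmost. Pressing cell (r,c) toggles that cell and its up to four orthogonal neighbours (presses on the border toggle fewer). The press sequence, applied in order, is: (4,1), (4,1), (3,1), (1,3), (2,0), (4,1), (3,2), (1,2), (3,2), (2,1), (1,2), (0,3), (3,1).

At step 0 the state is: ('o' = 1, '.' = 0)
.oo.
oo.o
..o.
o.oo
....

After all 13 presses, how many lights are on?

step 0: .oo.
oo.o
..o.
o.oo
....
step 1: .oo.
oo.o
..o.
oooo
ooo.
step 2: .oo.
oo.o
..o.
o.oo
....
step 3: .oo.
oo.o
.oo.
.o.o
.o..
step 4: .ooo
ooo.
.ooo
.o.o
.o..
step 5: .ooo
.oo.
o.oo
oo.o
.o..
step 6: .ooo
.oo.
o.oo
o..o
o.o.
step 7: .ooo
.oo.
o..o
ooo.
o...
step 8: .o.o
...o
o.oo
ooo.
o...
step 9: .o.o
...o
o..o
o..o
o.o.
step 10: .o.o
.o.o
.ooo
oo.o
o.o.
step 11: .ooo
..o.
.o.o
oo.o
o.o.
step 12: .o..
..oo
.o.o
oo.o
o.o.
step 13: .o..
..oo
...o
..oo
ooo.

9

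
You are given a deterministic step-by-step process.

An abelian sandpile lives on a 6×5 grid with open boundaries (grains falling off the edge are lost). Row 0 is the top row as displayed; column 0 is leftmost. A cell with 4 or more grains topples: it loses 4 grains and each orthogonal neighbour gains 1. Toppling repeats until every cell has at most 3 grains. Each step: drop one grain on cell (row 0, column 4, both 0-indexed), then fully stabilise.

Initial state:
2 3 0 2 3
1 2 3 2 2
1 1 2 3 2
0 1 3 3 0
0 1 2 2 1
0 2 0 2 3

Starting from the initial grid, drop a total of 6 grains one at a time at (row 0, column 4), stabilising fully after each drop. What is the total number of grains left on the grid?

gen 0: 2 3 0 2 3
1 2 3 2 2
1 1 2 3 2
0 1 3 3 0
0 1 2 2 1
0 2 0 2 3
gen 1: 2 3 0 3 0
1 2 3 2 3
1 1 2 3 2
0 1 3 3 0
0 1 2 2 1
0 2 0 2 3
gen 2: 2 3 0 3 1
1 2 3 2 3
1 1 2 3 2
0 1 3 3 0
0 1 2 2 1
0 2 0 2 3
gen 3: 2 3 0 3 2
1 2 3 2 3
1 1 2 3 2
0 1 3 3 0
0 1 2 2 1
0 2 0 2 3
gen 4: 2 3 0 3 3
1 2 3 2 3
1 1 2 3 2
0 1 3 3 0
0 1 2 2 1
0 2 0 2 3
gen 5: 2 3 2 1 2
1 3 1 2 2
1 2 1 3 0
0 2 1 1 2
0 1 3 3 1
0 2 0 2 3
gen 6: 2 3 2 1 3
1 3 1 2 2
1 2 1 3 0
0 2 1 1 2
0 1 3 3 1
0 2 0 2 3

48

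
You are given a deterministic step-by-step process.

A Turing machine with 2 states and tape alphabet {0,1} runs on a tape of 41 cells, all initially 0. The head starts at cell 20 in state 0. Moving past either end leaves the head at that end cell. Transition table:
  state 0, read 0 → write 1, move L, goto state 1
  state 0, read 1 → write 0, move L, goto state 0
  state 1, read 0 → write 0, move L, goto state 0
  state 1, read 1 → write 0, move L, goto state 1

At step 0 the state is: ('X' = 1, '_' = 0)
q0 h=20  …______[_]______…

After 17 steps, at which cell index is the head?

step 0: q0 h=20  …______[_]______…
step 1: q1 h=19  …______[_]X_____…
step 2: q0 h=18  …______[_]_X____…
step 3: q1 h=17  …______[_]X_X___…
step 4: q0 h=16  …______[_]_X_X__…
step 5: q1 h=15  …______[_]X_X_X_…
step 6: q0 h=14  …______[_]_X_X_X…
step 7: q1 h=13  …______[_]X_X_X_…
step 8: q0 h=12  …______[_]_X_X_X…
step 9: q1 h=11  …______[_]X_X_X_…
step 10: q0 h=10  …______[_]_X_X_X…
step 11: q1 h= 9  …______[_]X_X_X_…
step 12: q0 h= 8  …______[_]_X_X_X…
step 13: q1 h= 7  …______[_]X_X_X_…
step 14: q0 h= 6  |______[_]_X_X_X…
step 15: q1 h= 5  |_____[_]X_X_X_…
step 16: q0 h= 4  |____[_]_X_X_X…
step 17: q1 h= 3  |___[_]X_X_X_…

3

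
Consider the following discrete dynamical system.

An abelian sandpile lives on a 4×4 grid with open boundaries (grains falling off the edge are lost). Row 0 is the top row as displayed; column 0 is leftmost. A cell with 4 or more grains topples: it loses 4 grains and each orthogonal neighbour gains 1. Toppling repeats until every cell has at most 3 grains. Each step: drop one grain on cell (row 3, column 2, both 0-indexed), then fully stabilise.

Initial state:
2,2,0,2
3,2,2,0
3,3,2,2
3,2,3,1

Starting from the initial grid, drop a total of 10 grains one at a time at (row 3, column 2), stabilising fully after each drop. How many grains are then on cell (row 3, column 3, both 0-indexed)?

2

k=0  2,2,0,2
3,2,2,0
3,3,2,2
3,2,3,1
k=1  2,2,0,2
3,2,2,0
3,3,3,2
3,3,0,2
k=2  2,2,0,2
3,2,2,0
3,3,3,2
3,3,1,2
k=3  2,2,0,2
3,2,2,0
3,3,3,2
3,3,2,2
k=4  2,2,0,2
3,2,2,0
3,3,3,2
3,3,3,2
k=5  3,3,1,2
1,1,0,1
2,3,2,3
1,2,2,3
k=6  3,3,1,2
1,1,0,1
2,3,2,3
1,2,3,3
k=7  3,3,1,2
1,2,1,2
3,1,1,1
2,0,3,1
k=8  3,3,1,2
1,2,1,2
3,1,2,1
2,1,0,2
k=9  3,3,1,2
1,2,1,2
3,1,2,1
2,1,1,2
k=10  3,3,1,2
1,2,1,2
3,1,2,1
2,1,2,2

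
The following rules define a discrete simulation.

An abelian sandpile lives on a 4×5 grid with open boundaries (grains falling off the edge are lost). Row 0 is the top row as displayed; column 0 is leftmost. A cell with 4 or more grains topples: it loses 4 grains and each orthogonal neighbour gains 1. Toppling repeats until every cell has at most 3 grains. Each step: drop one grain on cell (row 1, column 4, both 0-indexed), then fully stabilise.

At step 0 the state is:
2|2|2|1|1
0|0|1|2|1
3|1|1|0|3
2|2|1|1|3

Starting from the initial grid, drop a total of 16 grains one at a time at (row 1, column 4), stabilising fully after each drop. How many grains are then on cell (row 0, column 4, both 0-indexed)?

t=0: 2|2|2|1|1
0|0|1|2|1
3|1|1|0|3
2|2|1|1|3
t=1: 2|2|2|1|1
0|0|1|2|2
3|1|1|0|3
2|2|1|1|3
t=2: 2|2|2|1|1
0|0|1|2|3
3|1|1|0|3
2|2|1|1|3
t=3: 2|2|2|1|2
0|0|1|3|1
3|1|1|1|1
2|2|1|2|0
t=4: 2|2|2|1|2
0|0|1|3|2
3|1|1|1|1
2|2|1|2|0
t=5: 2|2|2|1|2
0|0|1|3|3
3|1|1|1|1
2|2|1|2|0
t=6: 2|2|2|2|3
0|0|2|0|1
3|1|1|2|2
2|2|1|2|0
t=7: 2|2|2|2|3
0|0|2|0|2
3|1|1|2|2
2|2|1|2|0
t=8: 2|2|2|2|3
0|0|2|0|3
3|1|1|2|2
2|2|1|2|0
t=9: 2|2|2|3|0
0|0|2|1|1
3|1|1|2|3
2|2|1|2|0
t=10: 2|2|2|3|0
0|0|2|1|2
3|1|1|2|3
2|2|1|2|0
t=11: 2|2|2|3|0
0|0|2|1|3
3|1|1|2|3
2|2|1|2|0
t=12: 2|2|2|3|1
0|0|2|2|1
3|1|1|3|0
2|2|1|2|1
t=13: 2|2|2|3|1
0|0|2|2|2
3|1|1|3|0
2|2|1|2|1
t=14: 2|2|2|3|1
0|0|2|2|3
3|1|1|3|0
2|2|1|2|1
t=15: 2|2|2|3|2
0|0|2|3|0
3|1|1|3|1
2|2|1|2|1
t=16: 2|2|2|3|2
0|0|2|3|1
3|1|1|3|1
2|2|1|2|1

2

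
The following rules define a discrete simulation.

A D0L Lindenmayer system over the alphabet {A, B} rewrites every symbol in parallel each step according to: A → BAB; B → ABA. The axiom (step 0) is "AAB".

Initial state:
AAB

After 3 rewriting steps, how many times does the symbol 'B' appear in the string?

0) AAB
1) BABBABABA
2) ABABABABAABABABABABABABABAB
3) BABABABABABABABABABABABABABBABABABABABABABABABABABABABABABABABABABABABABABABABABA

41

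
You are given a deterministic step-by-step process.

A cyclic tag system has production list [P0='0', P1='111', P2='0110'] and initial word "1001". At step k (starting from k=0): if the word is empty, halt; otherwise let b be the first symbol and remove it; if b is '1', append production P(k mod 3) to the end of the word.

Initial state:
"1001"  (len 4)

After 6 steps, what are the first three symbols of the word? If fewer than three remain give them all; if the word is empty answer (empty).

(empty)

gen 0: "1001"  (len 4)
gen 1: "0010"  (len 4)
gen 2: "010"  (len 3)
gen 3: "10"  (len 2)
gen 4: "00"  (len 2)
gen 5: "0"  (len 1)
gen 6: (halted — word empty)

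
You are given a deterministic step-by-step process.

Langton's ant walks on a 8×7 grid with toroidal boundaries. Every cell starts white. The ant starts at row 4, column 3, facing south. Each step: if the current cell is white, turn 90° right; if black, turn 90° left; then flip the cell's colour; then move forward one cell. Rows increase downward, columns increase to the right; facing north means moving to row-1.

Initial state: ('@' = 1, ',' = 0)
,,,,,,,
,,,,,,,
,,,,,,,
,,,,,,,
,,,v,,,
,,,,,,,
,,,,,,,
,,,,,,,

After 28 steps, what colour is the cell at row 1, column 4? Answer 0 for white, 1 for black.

[0] ,,,,,,,
,,,,,,,
,,,,,,,
,,,,,,,
,,,v,,,
,,,,,,,
,,,,,,,
,,,,,,,
[1] ,,,,,,,
,,,,,,,
,,,,,,,
,,,,,,,
,,<@,,,
,,,,,,,
,,,,,,,
,,,,,,,
[2] ,,,,,,,
,,,,,,,
,,,,,,,
,,^,,,,
,,@@,,,
,,,,,,,
,,,,,,,
,,,,,,,
[3] ,,,,,,,
,,,,,,,
,,,,,,,
,,@>,,,
,,@@,,,
,,,,,,,
,,,,,,,
,,,,,,,
[4] ,,,,,,,
,,,,,,,
,,,,,,,
,,@@,,,
,,@v,,,
,,,,,,,
,,,,,,,
,,,,,,,
[5] ,,,,,,,
,,,,,,,
,,,,,,,
,,@@,,,
,,@,>,,
,,,,,,,
,,,,,,,
,,,,,,,
[6] ,,,,,,,
,,,,,,,
,,,,,,,
,,@@,,,
,,@,@,,
,,,,v,,
,,,,,,,
,,,,,,,
[7] ,,,,,,,
,,,,,,,
,,,,,,,
,,@@,,,
,,@,@,,
,,,<@,,
,,,,,,,
,,,,,,,
[8] ,,,,,,,
,,,,,,,
,,,,,,,
,,@@,,,
,,@^@,,
,,,@@,,
,,,,,,,
,,,,,,,
[9] ,,,,,,,
,,,,,,,
,,,,,,,
,,@@,,,
,,@@>,,
,,,@@,,
,,,,,,,
,,,,,,,
[10] ,,,,,,,
,,,,,,,
,,,,,,,
,,@@^,,
,,@@,,,
,,,@@,,
,,,,,,,
,,,,,,,
[11] ,,,,,,,
,,,,,,,
,,,,,,,
,,@@@>,
,,@@,,,
,,,@@,,
,,,,,,,
,,,,,,,
[12] ,,,,,,,
,,,,,,,
,,,,,,,
,,@@@@,
,,@@,v,
,,,@@,,
,,,,,,,
,,,,,,,
[13] ,,,,,,,
,,,,,,,
,,,,,,,
,,@@@@,
,,@@<@,
,,,@@,,
,,,,,,,
,,,,,,,
[14] ,,,,,,,
,,,,,,,
,,,,,,,
,,@@^@,
,,@@@@,
,,,@@,,
,,,,,,,
,,,,,,,
[15] ,,,,,,,
,,,,,,,
,,,,,,,
,,@<,@,
,,@@@@,
,,,@@,,
,,,,,,,
,,,,,,,
[16] ,,,,,,,
,,,,,,,
,,,,,,,
,,@,,@,
,,@v@@,
,,,@@,,
,,,,,,,
,,,,,,,
[17] ,,,,,,,
,,,,,,,
,,,,,,,
,,@,,@,
,,@,>@,
,,,@@,,
,,,,,,,
,,,,,,,
[18] ,,,,,,,
,,,,,,,
,,,,,,,
,,@,^@,
,,@,,@,
,,,@@,,
,,,,,,,
,,,,,,,
[19] ,,,,,,,
,,,,,,,
,,,,,,,
,,@,@>,
,,@,,@,
,,,@@,,
,,,,,,,
,,,,,,,
[20] ,,,,,,,
,,,,,,,
,,,,,^,
,,@,@,,
,,@,,@,
,,,@@,,
,,,,,,,
,,,,,,,
[21] ,,,,,,,
,,,,,,,
,,,,,@>
,,@,@,,
,,@,,@,
,,,@@,,
,,,,,,,
,,,,,,,
[22] ,,,,,,,
,,,,,,,
,,,,,@@
,,@,@,v
,,@,,@,
,,,@@,,
,,,,,,,
,,,,,,,
[23] ,,,,,,,
,,,,,,,
,,,,,@@
,,@,@<@
,,@,,@,
,,,@@,,
,,,,,,,
,,,,,,,
[24] ,,,,,,,
,,,,,,,
,,,,,^@
,,@,@@@
,,@,,@,
,,,@@,,
,,,,,,,
,,,,,,,
[25] ,,,,,,,
,,,,,,,
,,,,<,@
,,@,@@@
,,@,,@,
,,,@@,,
,,,,,,,
,,,,,,,
[26] ,,,,,,,
,,,,^,,
,,,,@,@
,,@,@@@
,,@,,@,
,,,@@,,
,,,,,,,
,,,,,,,
[27] ,,,,,,,
,,,,@>,
,,,,@,@
,,@,@@@
,,@,,@,
,,,@@,,
,,,,,,,
,,,,,,,
[28] ,,,,,,,
,,,,@@,
,,,,@v@
,,@,@@@
,,@,,@,
,,,@@,,
,,,,,,,
,,,,,,,

1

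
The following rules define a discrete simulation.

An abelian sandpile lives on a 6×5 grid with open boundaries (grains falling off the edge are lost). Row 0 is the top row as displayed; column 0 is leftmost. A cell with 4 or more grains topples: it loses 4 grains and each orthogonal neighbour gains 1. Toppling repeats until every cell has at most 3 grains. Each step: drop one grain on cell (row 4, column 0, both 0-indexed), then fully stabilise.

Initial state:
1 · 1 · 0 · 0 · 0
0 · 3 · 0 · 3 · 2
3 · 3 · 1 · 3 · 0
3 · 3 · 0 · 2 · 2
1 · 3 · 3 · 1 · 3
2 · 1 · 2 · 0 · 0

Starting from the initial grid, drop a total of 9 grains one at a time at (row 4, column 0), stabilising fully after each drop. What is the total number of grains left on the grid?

t=0: 1 · 1 · 0 · 0 · 0
0 · 3 · 0 · 3 · 2
3 · 3 · 1 · 3 · 0
3 · 3 · 0 · 2 · 2
1 · 3 · 3 · 1 · 3
2 · 1 · 2 · 0 · 0
t=1: 1 · 1 · 0 · 0 · 0
0 · 3 · 0 · 3 · 2
3 · 3 · 1 · 3 · 0
3 · 3 · 0 · 2 · 2
2 · 3 · 3 · 1 · 3
2 · 1 · 2 · 0 · 0
t=2: 1 · 1 · 0 · 0 · 0
0 · 3 · 0 · 3 · 2
3 · 3 · 1 · 3 · 0
3 · 3 · 0 · 2 · 2
3 · 3 · 3 · 1 · 3
2 · 1 · 2 · 0 · 0
t=3: 1 · 2 · 0 · 0 · 0
2 · 0 · 1 · 3 · 2
1 · 2 · 2 · 3 · 0
2 · 2 · 2 · 2 · 2
2 · 2 · 0 · 2 · 3
3 · 2 · 3 · 0 · 0
t=4: 1 · 2 · 0 · 0 · 0
2 · 0 · 1 · 3 · 2
1 · 2 · 2 · 3 · 0
2 · 2 · 2 · 2 · 2
3 · 2 · 0 · 2 · 3
3 · 2 · 3 · 0 · 0
t=5: 1 · 2 · 0 · 0 · 0
2 · 0 · 1 · 3 · 2
1 · 2 · 2 · 3 · 0
3 · 2 · 2 · 2 · 2
1 · 3 · 0 · 2 · 3
0 · 3 · 3 · 0 · 0
t=6: 1 · 2 · 0 · 0 · 0
2 · 0 · 1 · 3 · 2
1 · 2 · 2 · 3 · 0
3 · 2 · 2 · 2 · 2
2 · 3 · 0 · 2 · 3
0 · 3 · 3 · 0 · 0
t=7: 1 · 2 · 0 · 0 · 0
2 · 0 · 1 · 3 · 2
1 · 2 · 2 · 3 · 0
3 · 2 · 2 · 2 · 2
3 · 3 · 0 · 2 · 3
0 · 3 · 3 · 0 · 0
t=8: 1 · 2 · 0 · 0 · 0
2 · 0 · 1 · 3 · 2
2 · 3 · 2 · 3 · 0
1 · 0 · 3 · 2 · 2
2 · 2 · 2 · 2 · 3
2 · 1 · 0 · 1 · 0
t=9: 1 · 2 · 0 · 0 · 0
2 · 0 · 1 · 3 · 2
2 · 3 · 2 · 3 · 0
1 · 0 · 3 · 2 · 2
3 · 2 · 2 · 2 · 3
2 · 1 · 0 · 1 · 0

45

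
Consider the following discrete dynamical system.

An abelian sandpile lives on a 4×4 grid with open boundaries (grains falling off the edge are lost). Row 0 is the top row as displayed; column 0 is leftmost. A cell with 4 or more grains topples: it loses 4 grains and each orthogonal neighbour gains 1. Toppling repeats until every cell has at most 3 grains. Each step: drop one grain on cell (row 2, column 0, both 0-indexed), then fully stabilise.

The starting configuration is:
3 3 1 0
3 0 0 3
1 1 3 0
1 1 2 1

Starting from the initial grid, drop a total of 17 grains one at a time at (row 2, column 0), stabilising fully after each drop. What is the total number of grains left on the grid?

26

k=0  3 3 1 0
3 0 0 3
1 1 3 0
1 1 2 1
k=1  3 3 1 0
3 0 0 3
2 1 3 0
1 1 2 1
k=2  3 3 1 0
3 0 0 3
3 1 3 0
1 1 2 1
k=3  1 0 2 0
1 2 0 3
1 2 3 0
2 1 2 1
k=4  1 0 2 0
1 2 0 3
2 2 3 0
2 1 2 1
k=5  1 0 2 0
1 2 0 3
3 2 3 0
2 1 2 1
k=6  1 0 2 0
2 2 0 3
0 3 3 0
3 1 2 1
k=7  1 0 2 0
2 2 0 3
1 3 3 0
3 1 2 1
k=8  1 0 2 0
2 2 0 3
2 3 3 0
3 1 2 1
k=9  1 0 2 0
2 2 0 3
3 3 3 0
3 1 2 1
k=10  1 0 2 0
3 3 1 3
2 1 0 1
0 3 3 1
k=11  1 0 2 0
3 3 1 3
3 1 0 1
0 3 3 1
k=12  2 1 2 0
1 0 2 3
1 3 0 1
1 3 3 1
k=13  2 1 2 0
1 0 2 3
2 3 0 1
1 3 3 1
k=14  2 1 2 0
1 0 2 3
3 3 0 1
1 3 3 1
k=15  2 1 2 0
2 1 2 3
1 1 2 1
3 1 0 2
k=16  2 1 2 0
2 1 2 3
2 1 2 1
3 1 0 2
k=17  2 1 2 0
2 1 2 3
3 1 2 1
3 1 0 2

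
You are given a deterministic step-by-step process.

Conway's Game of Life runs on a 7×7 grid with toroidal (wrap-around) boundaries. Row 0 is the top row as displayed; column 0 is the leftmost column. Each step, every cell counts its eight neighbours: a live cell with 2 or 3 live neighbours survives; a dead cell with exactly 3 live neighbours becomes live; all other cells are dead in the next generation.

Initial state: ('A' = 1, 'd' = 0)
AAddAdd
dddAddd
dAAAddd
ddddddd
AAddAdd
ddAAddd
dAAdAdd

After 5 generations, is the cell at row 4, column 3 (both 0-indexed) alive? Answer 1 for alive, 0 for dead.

gen 0: AAddAdd
dddAddd
dAAAddd
ddddddd
AAddAdd
ddAAddd
dAAdAdd
gen 1: AAddAdd
AddAAdd
ddAAddd
AddAddd
dAAAddd
AdddAdd
AdddAdd
gen 2: AAddAAA
AdddAdd
dAAdddd
ddddAdd
AAAAAdd
AdAdAdd
AddAAAA
gen 3: dAddddd
ddAAAdd
dAdAddd
AdddAdd
AdAdAAd
ddddddd
ddAdddd
gen 4: dAddddd
dAdAAdd
dAddddd
AdAdAAA
dAdAAAA
dAdAddd
ddddddd
gen 5: ddAdddd
AAddddd
dAddddA
ddAdddd
dAddddd
AddAdAd
ddAdddd

0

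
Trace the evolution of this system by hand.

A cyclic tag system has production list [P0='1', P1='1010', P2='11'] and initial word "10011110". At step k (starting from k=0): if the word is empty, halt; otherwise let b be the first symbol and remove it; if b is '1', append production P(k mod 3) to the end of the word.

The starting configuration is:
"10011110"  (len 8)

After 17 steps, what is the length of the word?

[0] "10011110"  (len 8)
[1] "00111101"  (len 8)
[2] "0111101"  (len 7)
[3] "111101"  (len 6)
[4] "111011"  (len 6)
[5] "110111010"  (len 9)
[6] "1011101011"  (len 10)
[7] "0111010111"  (len 10)
[8] "111010111"  (len 9)
[9] "1101011111"  (len 10)
[10] "1010111111"  (len 10)
[11] "0101111111010"  (len 13)
[12] "101111111010"  (len 12)
[13] "011111110101"  (len 12)
[14] "11111110101"  (len 11)
[15] "111111010111"  (len 12)
[16] "111110101111"  (len 12)
[17] "111101011111010"  (len 15)

15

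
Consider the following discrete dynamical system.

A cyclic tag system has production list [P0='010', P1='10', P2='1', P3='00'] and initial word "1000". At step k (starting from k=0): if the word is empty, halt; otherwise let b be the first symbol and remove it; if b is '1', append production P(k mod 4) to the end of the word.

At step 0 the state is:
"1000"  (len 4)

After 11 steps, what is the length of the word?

0) "1000"  (len 4)
1) "000010"  (len 6)
2) "00010"  (len 5)
3) "0010"  (len 4)
4) "010"  (len 3)
5) "10"  (len 2)
6) "010"  (len 3)
7) "10"  (len 2)
8) "000"  (len 3)
9) "00"  (len 2)
10) "0"  (len 1)
11) (halted — word empty)

0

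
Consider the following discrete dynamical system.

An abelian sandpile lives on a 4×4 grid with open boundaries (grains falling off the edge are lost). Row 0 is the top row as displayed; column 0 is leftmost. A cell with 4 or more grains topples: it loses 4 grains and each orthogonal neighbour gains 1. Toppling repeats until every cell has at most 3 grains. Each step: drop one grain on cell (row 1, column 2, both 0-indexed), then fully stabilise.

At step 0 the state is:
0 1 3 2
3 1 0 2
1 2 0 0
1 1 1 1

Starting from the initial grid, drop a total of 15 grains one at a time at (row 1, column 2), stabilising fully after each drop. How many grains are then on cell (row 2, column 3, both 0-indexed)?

t=0: 0 1 3 2
3 1 0 2
1 2 0 0
1 1 1 1
t=1: 0 1 3 2
3 1 1 2
1 2 0 0
1 1 1 1
t=2: 0 1 3 2
3 1 2 2
1 2 0 0
1 1 1 1
t=3: 0 1 3 2
3 1 3 2
1 2 0 0
1 1 1 1
t=4: 0 2 0 3
3 2 1 3
1 2 1 0
1 1 1 1
t=5: 0 2 0 3
3 2 2 3
1 2 1 0
1 1 1 1
t=6: 0 2 0 3
3 2 3 3
1 2 1 0
1 1 1 1
t=7: 0 2 2 0
3 3 1 1
1 2 2 1
1 1 1 1
t=8: 0 2 2 0
3 3 2 1
1 2 2 1
1 1 1 1
t=9: 0 2 2 0
3 3 3 1
1 2 2 1
1 1 1 1
t=10: 1 3 3 0
0 1 1 2
2 3 3 1
1 1 1 1
t=11: 1 3 3 0
0 1 2 2
2 3 3 1
1 1 1 1
t=12: 1 3 3 0
0 1 3 2
2 3 3 1
1 1 1 1
t=13: 2 1 1 1
1 0 3 3
3 1 1 2
1 2 2 1
t=14: 2 1 2 2
1 1 1 0
3 1 2 3
1 2 2 1
t=15: 2 1 2 2
1 1 2 0
3 1 2 3
1 2 2 1

3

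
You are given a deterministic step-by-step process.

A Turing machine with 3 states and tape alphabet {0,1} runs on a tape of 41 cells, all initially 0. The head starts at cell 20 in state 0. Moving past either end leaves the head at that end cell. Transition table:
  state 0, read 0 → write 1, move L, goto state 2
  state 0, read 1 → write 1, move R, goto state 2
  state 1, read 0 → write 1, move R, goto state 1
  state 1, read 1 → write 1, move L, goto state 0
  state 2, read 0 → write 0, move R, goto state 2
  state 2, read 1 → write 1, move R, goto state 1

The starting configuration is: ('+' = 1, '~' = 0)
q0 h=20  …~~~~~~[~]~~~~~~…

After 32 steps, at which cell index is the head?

40

t=0: q0 h=20  …~~~~~~[~]~~~~~~…
t=1: q2 h=19  …~~~~~~[~]+~~~~~…
t=2: q2 h=20  …~~~~~~[+]~~~~~~…
t=3: q1 h=21  …~~~~~+[~]~~~~~~…
t=4: q1 h=22  …~~~~++[~]~~~~~~…
t=5: q1 h=23  …~~~+++[~]~~~~~~…
t=6: q1 h=24  …~~++++[~]~~~~~~…
t=7: q1 h=25  …~+++++[~]~~~~~~…
t=8: q1 h=26  …++++++[~]~~~~~~…
t=9: q1 h=27  …++++++[~]~~~~~~…
t=10: q1 h=28  …++++++[~]~~~~~~…
t=11: q1 h=29  …++++++[~]~~~~~~…
t=12: q1 h=30  …++++++[~]~~~~~~…
t=13: q1 h=31  …++++++[~]~~~~~~…
t=14: q1 h=32  …++++++[~]~~~~~~…
t=15: q1 h=33  …++++++[~]~~~~~~…
t=16: q1 h=34  …++++++[~]~~~~~~|
t=17: q1 h=35  …++++++[~]~~~~~|
t=18: q1 h=36  …++++++[~]~~~~|
t=19: q1 h=37  …++++++[~]~~~|
t=20: q1 h=38  …++++++[~]~~|
t=21: q1 h=39  …++++++[~]~|
t=22: q1 h=40  …++++++[~]|
t=23: q1 h=40  …++++++[+]|
t=24: q0 h=39  …++++++[+]+|
t=25: q2 h=40  …++++++[+]|
t=26: q1 h=40  …++++++[+]|
t=27: q0 h=39  …++++++[+]+|
t=28: q2 h=40  …++++++[+]|
t=29: q1 h=40  …++++++[+]|
t=30: q0 h=39  …++++++[+]+|
t=31: q2 h=40  …++++++[+]|
t=32: q1 h=40  …++++++[+]|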